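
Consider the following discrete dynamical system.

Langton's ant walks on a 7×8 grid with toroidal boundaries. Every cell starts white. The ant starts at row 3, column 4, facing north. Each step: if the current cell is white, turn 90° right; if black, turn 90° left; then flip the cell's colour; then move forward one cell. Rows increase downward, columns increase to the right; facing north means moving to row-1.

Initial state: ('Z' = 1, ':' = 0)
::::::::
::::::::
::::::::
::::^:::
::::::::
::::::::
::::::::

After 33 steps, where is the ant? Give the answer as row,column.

5,3

step 0: ::::::::
::::::::
::::::::
::::^:::
::::::::
::::::::
::::::::
step 1: ::::::::
::::::::
::::::::
::::Z>::
::::::::
::::::::
::::::::
step 2: ::::::::
::::::::
::::::::
::::ZZ::
:::::v::
::::::::
::::::::
step 3: ::::::::
::::::::
::::::::
::::ZZ::
::::<Z::
::::::::
::::::::
step 4: ::::::::
::::::::
::::::::
::::^Z::
::::ZZ::
::::::::
::::::::
step 5: ::::::::
::::::::
::::::::
:::<:Z::
::::ZZ::
::::::::
::::::::
step 6: ::::::::
::::::::
:::^::::
:::Z:Z::
::::ZZ::
::::::::
::::::::
step 7: ::::::::
::::::::
:::Z>:::
:::Z:Z::
::::ZZ::
::::::::
::::::::
step 8: ::::::::
::::::::
:::ZZ:::
:::ZvZ::
::::ZZ::
::::::::
::::::::
step 9: ::::::::
::::::::
:::ZZ:::
:::<ZZ::
::::ZZ::
::::::::
::::::::
step 10: ::::::::
::::::::
:::ZZ:::
::::ZZ::
:::vZZ::
::::::::
::::::::
step 11: ::::::::
::::::::
:::ZZ:::
::::ZZ::
::<ZZZ::
::::::::
::::::::
step 12: ::::::::
::::::::
:::ZZ:::
::^:ZZ::
::ZZZZ::
::::::::
::::::::
step 13: ::::::::
::::::::
:::ZZ:::
::Z>ZZ::
::ZZZZ::
::::::::
::::::::
step 14: ::::::::
::::::::
:::ZZ:::
::ZZZZ::
::ZvZZ::
::::::::
::::::::
step 15: ::::::::
::::::::
:::ZZ:::
::ZZZZ::
::Z:>Z::
::::::::
::::::::
step 16: ::::::::
::::::::
:::ZZ:::
::ZZ^Z::
::Z::Z::
::::::::
::::::::
step 17: ::::::::
::::::::
:::ZZ:::
::Z<:Z::
::Z::Z::
::::::::
::::::::
step 18: ::::::::
::::::::
:::ZZ:::
::Z::Z::
::Zv:Z::
::::::::
::::::::
step 19: ::::::::
::::::::
:::ZZ:::
::Z::Z::
::<Z:Z::
::::::::
::::::::
step 20: ::::::::
::::::::
:::ZZ:::
::Z::Z::
:::Z:Z::
::v:::::
::::::::
step 21: ::::::::
::::::::
:::ZZ:::
::Z::Z::
:::Z:Z::
:<Z:::::
::::::::
step 22: ::::::::
::::::::
:::ZZ:::
::Z::Z::
:^:Z:Z::
:ZZ:::::
::::::::
step 23: ::::::::
::::::::
:::ZZ:::
::Z::Z::
:Z>Z:Z::
:ZZ:::::
::::::::
step 24: ::::::::
::::::::
:::ZZ:::
::Z::Z::
:ZZZ:Z::
:Zv:::::
::::::::
step 25: ::::::::
::::::::
:::ZZ:::
::Z::Z::
:ZZZ:Z::
:Z:>::::
::::::::
step 26: ::::::::
::::::::
:::ZZ:::
::Z::Z::
:ZZZ:Z::
:Z:Z::::
:::v::::
step 27: ::::::::
::::::::
:::ZZ:::
::Z::Z::
:ZZZ:Z::
:Z:Z::::
::<Z::::
step 28: ::::::::
::::::::
:::ZZ:::
::Z::Z::
:ZZZ:Z::
:Z^Z::::
::ZZ::::
step 29: ::::::::
::::::::
:::ZZ:::
::Z::Z::
:ZZZ:Z::
:ZZ>::::
::ZZ::::
step 30: ::::::::
::::::::
:::ZZ:::
::Z::Z::
:ZZ^:Z::
:ZZ:::::
::ZZ::::
step 31: ::::::::
::::::::
:::ZZ:::
::Z::Z::
:Z<::Z::
:ZZ:::::
::ZZ::::
step 32: ::::::::
::::::::
:::ZZ:::
::Z::Z::
:Z:::Z::
:Zv:::::
::ZZ::::
step 33: ::::::::
::::::::
:::ZZ:::
::Z::Z::
:Z:::Z::
:Z:>::::
::ZZ::::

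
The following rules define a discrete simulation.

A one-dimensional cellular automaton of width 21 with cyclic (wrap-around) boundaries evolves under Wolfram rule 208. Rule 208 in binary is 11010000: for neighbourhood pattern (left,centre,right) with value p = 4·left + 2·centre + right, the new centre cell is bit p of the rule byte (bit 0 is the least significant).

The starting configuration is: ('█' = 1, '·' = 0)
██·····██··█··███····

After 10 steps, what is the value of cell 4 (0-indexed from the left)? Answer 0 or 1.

1

gen 0: ██·····██··█··███····
gen 1: ·██·····██··█··███···
gen 2: ··██·····██··█··███··
gen 3: ···██·····██··█··███·
gen 4: ····██·····██··█··███
gen 5: █····██·····██··█··██
gen 6: ██····██·····██··█··█
gen 7: ███····██·····██··█··
gen 8: ·███····██·····██··█·
gen 9: ··███····██·····██··█
gen 10: █··███····██·····██··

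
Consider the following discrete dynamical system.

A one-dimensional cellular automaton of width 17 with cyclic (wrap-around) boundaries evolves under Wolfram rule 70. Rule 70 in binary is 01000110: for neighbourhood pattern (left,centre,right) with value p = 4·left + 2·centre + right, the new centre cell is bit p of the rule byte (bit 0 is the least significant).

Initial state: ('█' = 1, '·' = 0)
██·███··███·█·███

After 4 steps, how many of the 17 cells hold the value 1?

t=0: ██·███··███·█·███
t=1: ·█···█·█··█·█····
t=2: ██··██·█·██·█····
t=3: ·█·█·█·█··█·█···█
t=4: ·█·█·█·█·██·█··██

9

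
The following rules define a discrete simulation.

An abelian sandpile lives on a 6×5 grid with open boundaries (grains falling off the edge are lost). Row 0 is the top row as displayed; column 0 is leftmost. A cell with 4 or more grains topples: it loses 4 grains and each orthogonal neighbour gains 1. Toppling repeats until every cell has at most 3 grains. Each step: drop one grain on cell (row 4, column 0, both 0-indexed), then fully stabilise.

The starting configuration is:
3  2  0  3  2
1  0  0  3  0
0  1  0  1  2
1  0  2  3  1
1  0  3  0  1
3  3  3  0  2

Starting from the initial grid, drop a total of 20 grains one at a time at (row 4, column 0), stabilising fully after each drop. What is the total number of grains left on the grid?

t=0: 3  2  0  3  2
1  0  0  3  0
0  1  0  1  2
1  0  2  3  1
1  0  3  0  1
3  3  3  0  2
t=1: 3  2  0  3  2
1  0  0  3  0
0  1  0  1  2
1  0  2  3  1
2  0  3  0  1
3  3  3  0  2
t=2: 3  2  0  3  2
1  0  0  3  0
0  1  0  1  2
1  0  2  3  1
3  0  3  0  1
3  3  3  0  2
t=3: 3  2  0  3  2
1  0  0  3  0
0  1  0  1  2
2  0  3  3  1
1  3  0  1  1
1  1  1  1  2
t=4: 3  2  0  3  2
1  0  0  3  0
0  1  0  1  2
2  0  3  3  1
2  3  0  1  1
1  1  1  1  2
t=5: 3  2  0  3  2
1  0  0  3  0
0  1  0  1  2
2  0  3  3  1
3  3  0  1  1
1  1  1  1  2
t=6: 3  2  0  3  2
1  0  0  3  0
0  1  0  1  2
3  1  3  3  1
1  0  1  1  1
2  2  1  1  2
t=7: 3  2  0  3  2
1  0  0  3  0
0  1  0  1  2
3  1  3  3  1
2  0  1  1  1
2  2  1  1  2
t=8: 3  2  0  3  2
1  0  0  3  0
0  1  0  1  2
3  1  3  3  1
3  0  1  1  1
2  2  1  1  2
t=9: 3  2  0  3  2
1  0  0  3  0
1  1  0  1  2
0  2  3  3  1
1  1  1  1  1
3  2  1  1  2
t=10: 3  2  0  3  2
1  0  0  3  0
1  1  0  1  2
0  2  3  3  1
2  1  1  1  1
3  2  1  1  2
t=11: 3  2  0  3  2
1  0  0  3  0
1  1  0  1  2
0  2  3  3  1
3  1  1  1  1
3  2  1  1  2
t=12: 3  2  0  3  2
1  0  0  3  0
1  1  0  1  2
1  2  3  3  1
1  2  1  1  1
0  3  1  1  2
t=13: 3  2  0  3  2
1  0  0  3  0
1  1  0  1  2
1  2  3  3  1
2  2  1  1  1
0  3  1  1  2
t=14: 3  2  0  3  2
1  0  0  3  0
1  1  0  1  2
1  2  3  3  1
3  2  1  1  1
0  3  1  1  2
t=15: 3  2  0  3  2
1  0  0  3  0
1  1  0  1  2
2  2  3  3  1
0  3  1  1  1
1  3  1  1  2
t=16: 3  2  0  3  2
1  0  0  3  0
1  1  0  1  2
2  2  3  3  1
1  3  1  1  1
1  3  1  1  2
t=17: 3  2  0  3  2
1  0  0  3  0
1  1  0  1  2
2  2  3  3  1
2  3  1  1  1
1  3  1  1  2
t=18: 3  2  0  3  2
1  0  0  3  0
1  1  0  1  2
2  2  3  3  1
3  3  1  1  1
1  3  1  1  2
t=19: 3  2  0  3  2
1  0  0  3  0
1  1  0  1  2
3  3  3  3  1
1  1  2  1  1
3  0  2  1  2
t=20: 3  2  0  3  2
1  0  0  3  0
1  1  0  1  2
3  3  3  3  1
2  1  2  1  1
3  0  2  1  2

47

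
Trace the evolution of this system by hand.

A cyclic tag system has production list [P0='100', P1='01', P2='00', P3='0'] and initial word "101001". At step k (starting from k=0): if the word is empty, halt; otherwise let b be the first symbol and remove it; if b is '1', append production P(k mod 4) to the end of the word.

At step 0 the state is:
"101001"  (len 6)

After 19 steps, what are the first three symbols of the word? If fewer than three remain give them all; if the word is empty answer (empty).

t=0: "101001"  (len 6)
t=1: "01001100"  (len 8)
t=2: "1001100"  (len 7)
t=3: "00110000"  (len 8)
t=4: "0110000"  (len 7)
t=5: "110000"  (len 6)
t=6: "1000001"  (len 7)
t=7: "00000100"  (len 8)
t=8: "0000100"  (len 7)
t=9: "000100"  (len 6)
t=10: "00100"  (len 5)
t=11: "0100"  (len 4)
t=12: "100"  (len 3)
t=13: "00100"  (len 5)
t=14: "0100"  (len 4)
t=15: "100"  (len 3)
t=16: "000"  (len 3)
t=17: "00"  (len 2)
t=18: "0"  (len 1)
t=19: (halted — word empty)

(empty)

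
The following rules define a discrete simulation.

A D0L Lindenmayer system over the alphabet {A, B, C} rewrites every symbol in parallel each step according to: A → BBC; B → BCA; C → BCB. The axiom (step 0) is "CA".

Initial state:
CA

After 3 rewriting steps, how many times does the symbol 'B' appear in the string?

gen 0: CA
gen 1: BCBBBC
gen 2: BCABCBBCABCABCABCB
gen 3: BCABCBBBCBCABCBBCABCABCBBBCBCABCBBBCBCABCBBBCBCABCBBCA

28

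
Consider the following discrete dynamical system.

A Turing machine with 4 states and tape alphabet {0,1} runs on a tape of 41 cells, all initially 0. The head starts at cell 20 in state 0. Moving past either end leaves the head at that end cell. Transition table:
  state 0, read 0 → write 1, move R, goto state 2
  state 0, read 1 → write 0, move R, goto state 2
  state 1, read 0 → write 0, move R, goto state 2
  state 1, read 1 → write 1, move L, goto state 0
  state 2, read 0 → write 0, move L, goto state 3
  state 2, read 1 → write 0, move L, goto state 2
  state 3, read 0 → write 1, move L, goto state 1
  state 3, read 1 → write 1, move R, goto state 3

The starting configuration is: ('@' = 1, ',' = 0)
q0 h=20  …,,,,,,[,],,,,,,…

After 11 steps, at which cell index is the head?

step 0: q0 h=20  …,,,,,,[,],,,,,,…
step 1: q2 h=21  …,,,,,@[,],,,,,,…
step 2: q3 h=20  …,,,,,,[@],,,,,,…
step 3: q3 h=21  …,,,,,@[,],,,,,,…
step 4: q1 h=20  …,,,,,,[@]@,,,,,…
step 5: q0 h=19  …,,,,,,[,]@@,,,,…
step 6: q2 h=20  …,,,,,@[@]@,,,,,…
step 7: q2 h=19  …,,,,,,[@],@,,,,…
step 8: q2 h=18  …,,,,,,[,],,@,,,…
step 9: q3 h=17  …,,,,,,[,],,,@,,…
step 10: q1 h=16  …,,,,,,[,]@,,,@,…
step 11: q2 h=17  …,,,,,,[@],,,@,,…

17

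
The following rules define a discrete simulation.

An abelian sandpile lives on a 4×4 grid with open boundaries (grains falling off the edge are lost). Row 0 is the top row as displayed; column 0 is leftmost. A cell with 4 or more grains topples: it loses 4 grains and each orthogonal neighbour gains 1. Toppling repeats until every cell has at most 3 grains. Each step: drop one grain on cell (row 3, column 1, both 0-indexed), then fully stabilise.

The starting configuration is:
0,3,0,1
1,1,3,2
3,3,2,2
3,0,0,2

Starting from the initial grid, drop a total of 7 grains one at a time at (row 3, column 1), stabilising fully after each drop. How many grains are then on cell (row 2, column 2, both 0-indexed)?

gen 0: 0,3,0,1
1,1,3,2
3,3,2,2
3,0,0,2
gen 1: 0,3,0,1
1,1,3,2
3,3,2,2
3,1,0,2
gen 2: 0,3,0,1
1,1,3,2
3,3,2,2
3,2,0,2
gen 3: 0,3,0,1
1,1,3,2
3,3,2,2
3,3,0,2
gen 4: 0,3,0,1
2,2,3,2
1,1,3,2
1,2,1,2
gen 5: 0,3,0,1
2,2,3,2
1,1,3,2
1,3,1,2
gen 6: 0,3,0,1
2,2,3,2
1,2,3,2
2,0,2,2
gen 7: 0,3,0,1
2,2,3,2
1,2,3,2
2,1,2,2

3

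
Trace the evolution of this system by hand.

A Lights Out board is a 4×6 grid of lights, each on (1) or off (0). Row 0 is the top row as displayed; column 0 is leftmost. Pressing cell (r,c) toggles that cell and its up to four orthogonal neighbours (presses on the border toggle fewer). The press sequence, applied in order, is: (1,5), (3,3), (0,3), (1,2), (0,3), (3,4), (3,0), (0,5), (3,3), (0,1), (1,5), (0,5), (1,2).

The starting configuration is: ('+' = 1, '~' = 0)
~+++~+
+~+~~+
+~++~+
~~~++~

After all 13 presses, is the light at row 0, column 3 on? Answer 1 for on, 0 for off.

step 0: ~+++~+
+~+~~+
+~++~+
~~~++~
step 1: ~+++~~
+~+~+~
+~++~~
~~~++~
step 2: ~+++~~
+~+~+~
+~+~~~
~~+~~~
step 3: ~+~~+~
+~+++~
+~+~~~
~~+~~~
step 4: ~++~+~
++~~+~
+~~~~~
~~+~~~
step 5: ~+~+~~
++~++~
+~~~~~
~~+~~~
step 6: ~+~+~~
++~++~
+~~~+~
~~++++
step 7: ~+~+~~
++~++~
~~~~+~
++++++
step 8: ~+~+++
++~+++
~~~~+~
++++++
step 9: ~+~+++
++~+++
~~~++~
++~~~+
step 10: +~++++
+~~+++
~~~++~
++~~~+
step 11: +~+++~
+~~+~~
~~~+++
++~~~+
step 12: +~++~+
+~~+~+
~~~+++
++~~~+
step 13: +~~+~+
+++~~+
~~++++
++~~~+

1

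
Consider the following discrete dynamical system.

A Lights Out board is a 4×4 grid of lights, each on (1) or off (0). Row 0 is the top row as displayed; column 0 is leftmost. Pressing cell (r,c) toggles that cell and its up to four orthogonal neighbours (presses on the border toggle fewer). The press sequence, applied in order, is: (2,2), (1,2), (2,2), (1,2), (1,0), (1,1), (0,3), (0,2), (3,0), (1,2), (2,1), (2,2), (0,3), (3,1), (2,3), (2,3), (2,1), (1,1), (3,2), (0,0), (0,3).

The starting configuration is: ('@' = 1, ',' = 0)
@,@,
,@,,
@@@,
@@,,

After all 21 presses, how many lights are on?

k=0  @,@,
,@,,
@@@,
@@,,
k=1  @,@,
,@@,
@,,@
@@@,
k=2  @,,,
,,,@
@,@@
@@@,
k=3  @,,,
,,@@
@@,,
@@,,
k=4  @,@,
,@,,
@@@,
@@,,
k=5  ,,@,
@,,,
,@@,
@@,,
k=6  ,@@,
,@@,
,,@,
@@,,
k=7  ,@,@
,@@@
,,@,
@@,,
k=8  ,,@,
,@,@
,,@,
@@,,
k=9  ,,@,
,@,@
@,@,
,,,,
k=10  ,,,,
,,@,
@,,,
,,,,
k=11  ,,,,
,@@,
,@@,
,@,,
k=12  ,,,,
,@,,
,,,@
,@@,
k=13  ,,@@
,@,@
,,,@
,@@,
k=14  ,,@@
,@,@
,@,@
@,,,
k=15  ,,@@
,@,,
,@@,
@,,@
k=16  ,,@@
,@,@
,@,@
@,,,
k=17  ,,@@
,,,@
@,@@
@@,,
k=18  ,@@@
@@@@
@@@@
@@,,
k=19  ,@@@
@@@@
@@,@
@,@@
k=20  @,@@
,@@@
@@,@
@,@@
k=21  @,,,
,@@,
@@,@
@,@@

9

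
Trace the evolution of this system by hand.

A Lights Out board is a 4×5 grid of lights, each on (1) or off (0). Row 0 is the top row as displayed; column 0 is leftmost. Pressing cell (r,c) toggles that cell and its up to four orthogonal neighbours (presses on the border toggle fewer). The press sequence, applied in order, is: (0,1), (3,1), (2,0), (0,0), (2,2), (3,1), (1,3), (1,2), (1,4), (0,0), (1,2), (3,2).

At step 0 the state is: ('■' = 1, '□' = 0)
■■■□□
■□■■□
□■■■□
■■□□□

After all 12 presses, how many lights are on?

0) ■■■□□
■□■■□
□■■■□
■■□□□
1) □□□□□
■■■■□
□■■■□
■■□□□
2) □□□□□
■■■■□
□□■■□
□□■□□
3) □□□□□
□■■■□
■■■■□
■□■□□
4) ■■□□□
■■■■□
■■■■□
■□■□□
5) ■■□□□
■■□■□
■□□□□
■□□□□
6) ■■□□□
■■□■□
■■□□□
□■■□□
7) ■■□■□
■■■□■
■■□■□
□■■□□
8) ■■■■□
■□□■■
■■■■□
□■■□□
9) ■■■■■
■□□□□
■■■■■
□■■□□
10) □□■■■
□□□□□
■■■■■
□■■□□
11) □□□■■
□■■■□
■■□■■
□■■□□
12) □□□■■
□■■■□
■■■■■
□□□■□

11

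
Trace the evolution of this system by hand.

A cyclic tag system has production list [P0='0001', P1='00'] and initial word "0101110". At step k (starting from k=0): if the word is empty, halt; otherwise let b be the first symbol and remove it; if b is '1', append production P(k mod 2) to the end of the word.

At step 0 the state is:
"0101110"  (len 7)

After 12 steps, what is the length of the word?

gen 0: "0101110"  (len 7)
gen 1: "101110"  (len 6)
gen 2: "0111000"  (len 7)
gen 3: "111000"  (len 6)
gen 4: "1100000"  (len 7)
gen 5: "1000000001"  (len 10)
gen 6: "00000000100"  (len 11)
gen 7: "0000000100"  (len 10)
gen 8: "000000100"  (len 9)
gen 9: "00000100"  (len 8)
gen 10: "0000100"  (len 7)
gen 11: "000100"  (len 6)
gen 12: "00100"  (len 5)

5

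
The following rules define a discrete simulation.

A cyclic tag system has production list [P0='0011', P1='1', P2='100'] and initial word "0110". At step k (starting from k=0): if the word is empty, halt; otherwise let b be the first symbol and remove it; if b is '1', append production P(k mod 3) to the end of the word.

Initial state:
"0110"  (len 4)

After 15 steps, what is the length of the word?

8

k=0  "0110"  (len 4)
k=1  "110"  (len 3)
k=2  "101"  (len 3)
k=3  "01100"  (len 5)
k=4  "1100"  (len 4)
k=5  "1001"  (len 4)
k=6  "001100"  (len 6)
k=7  "01100"  (len 5)
k=8  "1100"  (len 4)
k=9  "100100"  (len 6)
k=10  "001000011"  (len 9)
k=11  "01000011"  (len 8)
k=12  "1000011"  (len 7)
k=13  "0000110011"  (len 10)
k=14  "000110011"  (len 9)
k=15  "00110011"  (len 8)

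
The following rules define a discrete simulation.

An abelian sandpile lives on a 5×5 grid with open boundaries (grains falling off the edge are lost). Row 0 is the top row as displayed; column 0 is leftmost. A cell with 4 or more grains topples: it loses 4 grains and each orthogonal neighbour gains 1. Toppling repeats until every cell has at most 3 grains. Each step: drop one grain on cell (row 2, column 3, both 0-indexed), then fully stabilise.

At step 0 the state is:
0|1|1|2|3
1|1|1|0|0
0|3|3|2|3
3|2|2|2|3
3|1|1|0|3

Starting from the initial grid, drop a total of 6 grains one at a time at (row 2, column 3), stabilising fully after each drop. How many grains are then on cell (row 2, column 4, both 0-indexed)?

step 0: 0|1|1|2|3
1|1|1|0|0
0|3|3|2|3
3|2|2|2|3
3|1|1|0|3
step 1: 0|1|1|2|3
1|1|1|0|0
0|3|3|3|3
3|2|2|2|3
3|1|1|0|3
step 2: 0|1|1|2|3
1|2|2|1|1
2|1|2|3|1
1|1|1|1|2
0|3|2|2|0
step 3: 0|1|1|2|3
1|2|2|2|1
2|1|3|0|2
1|1|1|2|2
0|3|2|2|0
step 4: 0|1|1|2|3
1|2|2|2|1
2|1|3|1|2
1|1|1|2|2
0|3|2|2|0
step 5: 0|1|1|2|3
1|2|2|2|1
2|1|3|2|2
1|1|1|2|2
0|3|2|2|0
step 6: 0|1|1|2|3
1|2|2|2|1
2|1|3|3|2
1|1|1|2|2
0|3|2|2|0

2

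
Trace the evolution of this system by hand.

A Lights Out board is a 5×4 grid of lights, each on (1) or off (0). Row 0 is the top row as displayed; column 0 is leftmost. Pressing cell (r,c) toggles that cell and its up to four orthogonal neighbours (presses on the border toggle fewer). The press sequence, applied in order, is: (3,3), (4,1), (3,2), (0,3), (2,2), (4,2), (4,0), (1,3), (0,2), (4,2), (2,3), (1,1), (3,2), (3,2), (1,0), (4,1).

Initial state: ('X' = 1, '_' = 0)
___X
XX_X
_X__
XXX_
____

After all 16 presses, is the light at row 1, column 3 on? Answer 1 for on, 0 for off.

0

t=0: ___X
XX_X
_X__
XXX_
____
t=1: ___X
XX_X
_X_X
XX_X
___X
t=2: ___X
XX_X
_X_X
X__X
XXXX
t=3: ___X
XX_X
_XXX
XXX_
XX_X
t=4: __X_
XX__
_XXX
XXX_
XX_X
t=5: __X_
XXX_
____
XX__
XX_X
t=6: __X_
XXX_
____
XXX_
X_X_
t=7: __X_
XXX_
____
_XX_
_XX_
t=8: __XX
XX_X
___X
_XX_
_XX_
t=9: _X__
XXXX
___X
_XX_
_XX_
t=10: _X__
XXXX
___X
_X__
___X
t=11: _X__
XXX_
__X_
_X_X
___X
t=12: ____
____
_XX_
_X_X
___X
t=13: ____
____
_X__
__X_
__XX
t=14: ____
____
_XX_
_X_X
___X
t=15: X___
XX__
XXX_
_X_X
___X
t=16: X___
XX__
XXX_
___X
XXXX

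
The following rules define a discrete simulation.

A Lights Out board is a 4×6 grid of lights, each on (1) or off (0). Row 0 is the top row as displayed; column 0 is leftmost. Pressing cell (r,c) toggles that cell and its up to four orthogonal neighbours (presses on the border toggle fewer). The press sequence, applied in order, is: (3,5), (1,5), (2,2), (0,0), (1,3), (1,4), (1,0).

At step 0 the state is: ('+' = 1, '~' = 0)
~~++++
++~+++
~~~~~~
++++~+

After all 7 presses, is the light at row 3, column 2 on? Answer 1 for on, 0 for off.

0

k=0  ~~++++
++~+++
~~~~~~
++++~+
k=1  ~~++++
++~+++
~~~~~+
+++++~
k=2  ~~+++~
++~+~~
~~~~~~
+++++~
k=3  ~~+++~
++++~~
~+++~~
++~++~
k=4  +++++~
~+++~~
~+++~~
++~++~
k=5  +++~+~
~+~~+~
~++~~~
++~++~
k=6  +++~~~
~+~+~+
~++~+~
++~++~
k=7  ~++~~~
+~~+~+
+++~+~
++~++~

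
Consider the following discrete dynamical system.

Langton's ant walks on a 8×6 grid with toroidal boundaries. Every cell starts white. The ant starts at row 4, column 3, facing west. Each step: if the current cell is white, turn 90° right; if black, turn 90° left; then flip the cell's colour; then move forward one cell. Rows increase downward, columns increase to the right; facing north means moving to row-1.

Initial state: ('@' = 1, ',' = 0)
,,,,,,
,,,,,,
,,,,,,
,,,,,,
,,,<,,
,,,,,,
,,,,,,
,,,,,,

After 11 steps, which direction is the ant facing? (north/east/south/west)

south

gen 0: ,,,,,,
,,,,,,
,,,,,,
,,,,,,
,,,<,,
,,,,,,
,,,,,,
,,,,,,
gen 1: ,,,,,,
,,,,,,
,,,,,,
,,,^,,
,,,@,,
,,,,,,
,,,,,,
,,,,,,
gen 2: ,,,,,,
,,,,,,
,,,,,,
,,,@>,
,,,@,,
,,,,,,
,,,,,,
,,,,,,
gen 3: ,,,,,,
,,,,,,
,,,,,,
,,,@@,
,,,@v,
,,,,,,
,,,,,,
,,,,,,
gen 4: ,,,,,,
,,,,,,
,,,,,,
,,,@@,
,,,<@,
,,,,,,
,,,,,,
,,,,,,
gen 5: ,,,,,,
,,,,,,
,,,,,,
,,,@@,
,,,,@,
,,,v,,
,,,,,,
,,,,,,
gen 6: ,,,,,,
,,,,,,
,,,,,,
,,,@@,
,,,,@,
,,<@,,
,,,,,,
,,,,,,
gen 7: ,,,,,,
,,,,,,
,,,,,,
,,,@@,
,,^,@,
,,@@,,
,,,,,,
,,,,,,
gen 8: ,,,,,,
,,,,,,
,,,,,,
,,,@@,
,,@>@,
,,@@,,
,,,,,,
,,,,,,
gen 9: ,,,,,,
,,,,,,
,,,,,,
,,,@@,
,,@@@,
,,@v,,
,,,,,,
,,,,,,
gen 10: ,,,,,,
,,,,,,
,,,,,,
,,,@@,
,,@@@,
,,@,>,
,,,,,,
,,,,,,
gen 11: ,,,,,,
,,,,,,
,,,,,,
,,,@@,
,,@@@,
,,@,@,
,,,,v,
,,,,,,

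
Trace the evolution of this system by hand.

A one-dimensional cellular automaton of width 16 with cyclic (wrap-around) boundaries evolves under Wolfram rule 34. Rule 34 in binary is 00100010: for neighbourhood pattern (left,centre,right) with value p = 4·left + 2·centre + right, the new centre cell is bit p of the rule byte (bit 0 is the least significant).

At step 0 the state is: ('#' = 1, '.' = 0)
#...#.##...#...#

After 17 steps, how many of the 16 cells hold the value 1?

4

[0] #...#.##...#...#
[1] ...#.#....#...#.
[2] ..#.#....#...#..
[3] .#.#....#...#...
[4] #.#....#...#....
[5] .#....#...#....#
[6] #....#...#....#.
[7] ....#...#....#.#
[8] ...#...#....#.#.
[9] ..#...#....#.#..
[10] .#...#....#.#...
[11] #...#....#.#....
[12] ...#....#.#....#
[13] ..#....#.#....#.
[14] .#....#.#....#..
[15] #....#.#....#...
[16] ....#.#....#...#
[17] ...#.#....#...#.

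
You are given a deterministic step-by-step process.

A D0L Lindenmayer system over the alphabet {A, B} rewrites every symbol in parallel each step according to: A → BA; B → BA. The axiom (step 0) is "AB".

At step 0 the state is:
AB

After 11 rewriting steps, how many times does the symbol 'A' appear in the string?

2048

step 0: AB
step 1: BABA
step 2: BABABABA
step 3: BABABABABABABABA
step 4: BABABABABABABABABABABABABABABABA
step 5: BABABABABABABABABABABABABABABABABABABABABABABABABABABABABABABABA
step 6: BABABABABABABABABABABABABABABABABABABABABABABABABABABABABA…BABABABABABABABABABABABABABABABABABABABABABABABABABABABABA  (len 128)
step 7: BABABABABABABABABABABABABABABABABABABABABABABABABABABABABA…BABABABABABABABABABABABABABABABABABABABABABABABABABABABABA  (len 256)
step 8: BABABABABABABABABABABABABABABABABABABABABABABABABABABABABA…BABABABABABABABABABABABABABABABABABABABABABABABABABABABABA  (len 512)
step 9: BABABABABABABABABABABABABABABABABABABABABABABABABABABABABA…BABABABABABABABABABABABABABABABABABABABABABABABABABABABABA  (len 1024)
step 10: BABABABABABABABABABABABABABABABABABABABABABABABABABABABABA…BABABABABABABABABABABABABABABABABABABABABABABABABABABABABA  (len 2048)
step 11: BABABABABABABABABABABABABABABABABABABABABABABABABABABABABA…BABABABABABABABABABABABABABABABABABABABABABABABABABABABABA  (len 4096)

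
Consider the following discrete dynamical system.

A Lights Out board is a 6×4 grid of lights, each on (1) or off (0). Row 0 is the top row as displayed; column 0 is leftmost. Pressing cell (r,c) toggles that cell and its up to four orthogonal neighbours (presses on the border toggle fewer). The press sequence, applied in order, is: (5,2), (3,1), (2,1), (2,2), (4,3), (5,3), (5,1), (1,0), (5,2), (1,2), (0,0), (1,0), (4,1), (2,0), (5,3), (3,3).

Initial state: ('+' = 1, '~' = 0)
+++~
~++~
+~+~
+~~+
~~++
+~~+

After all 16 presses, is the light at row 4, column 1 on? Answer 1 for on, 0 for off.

1

gen 0: +++~
~++~
+~+~
+~~+
~~++
+~~+
gen 1: +++~
~++~
+~+~
+~~+
~~~+
+++~
gen 2: +++~
~++~
+++~
~+++
~+~+
+++~
gen 3: +++~
~~+~
~~~~
~~++
~+~+
+++~
gen 4: +++~
~~~~
~+++
~~~+
~+~+
+++~
gen 5: +++~
~~~~
~+++
~~~~
~++~
++++
gen 6: +++~
~~~~
~+++
~~~~
~+++
++~~
gen 7: +++~
~~~~
~+++
~~~~
~~++
~~+~
gen 8: ~++~
++~~
++++
~~~~
~~++
~~+~
gen 9: ~++~
++~~
++++
~~~~
~~~+
~+~+
gen 10: ~+~~
+~++
++~+
~~~~
~~~+
~+~+
gen 11: +~~~
~~++
++~+
~~~~
~~~+
~+~+
gen 12: ~~~~
++++
~+~+
~~~~
~~~+
~+~+
gen 13: ~~~~
++++
~+~+
~+~~
++++
~~~+
gen 14: ~~~~
~+++
+~~+
++~~
++++
~~~+
gen 15: ~~~~
~+++
+~~+
++~~
+++~
~~+~
gen 16: ~~~~
~+++
+~~~
++++
++++
~~+~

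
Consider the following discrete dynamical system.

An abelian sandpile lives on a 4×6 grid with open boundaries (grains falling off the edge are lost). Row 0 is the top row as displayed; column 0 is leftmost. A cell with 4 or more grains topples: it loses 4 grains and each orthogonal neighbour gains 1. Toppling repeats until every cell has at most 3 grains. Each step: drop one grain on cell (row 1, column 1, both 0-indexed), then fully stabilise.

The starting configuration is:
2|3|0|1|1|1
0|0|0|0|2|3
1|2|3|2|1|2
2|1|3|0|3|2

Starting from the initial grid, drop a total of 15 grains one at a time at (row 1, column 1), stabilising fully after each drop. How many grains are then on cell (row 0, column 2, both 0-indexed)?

3

[0] 2|3|0|1|1|1
0|0|0|0|2|3
1|2|3|2|1|2
2|1|3|0|3|2
[1] 2|3|0|1|1|1
0|1|0|0|2|3
1|2|3|2|1|2
2|1|3|0|3|2
[2] 2|3|0|1|1|1
0|2|0|0|2|3
1|2|3|2|1|2
2|1|3|0|3|2
[3] 2|3|0|1|1|1
0|3|0|0|2|3
1|2|3|2|1|2
2|1|3|0|3|2
[4] 3|0|1|1|1|1
1|1|1|0|2|3
1|3|3|2|1|2
2|1|3|0|3|2
[5] 3|0|1|1|1|1
1|2|1|0|2|3
1|3|3|2|1|2
2|1|3|0|3|2
[6] 3|0|1|1|1|1
1|3|1|0|2|3
1|3|3|2|1|2
2|1|3|0|3|2
[7] 3|1|1|1|1|1
2|1|3|0|2|3
2|1|1|3|1|2
2|3|0|1|3|2
[8] 3|1|1|1|1|1
2|2|3|0|2|3
2|1|1|3|1|2
2|3|0|1|3|2
[9] 3|1|1|1|1|1
2|3|3|0|2|3
2|1|1|3|1|2
2|3|0|1|3|2
[10] 3|2|2|1|1|1
3|1|0|1|2|3
2|2|2|3|1|2
2|3|0|1|3|2
[11] 3|2|2|1|1|1
3|2|0|1|2|3
2|2|2|3|1|2
2|3|0|1|3|2
[12] 3|2|2|1|1|1
3|3|0|1|2|3
2|2|2|3|1|2
2|3|0|1|3|2
[13] 1|0|3|1|1|1
1|2|1|1|2|3
3|3|2|3|1|2
2|3|0|1|3|2
[14] 1|0|3|1|1|1
1|3|1|1|2|3
3|3|2|3|1|2
2|3|0|1|3|2
[15] 1|1|3|1|1|1
3|1|2|1|2|3
1|2|3|3|1|2
0|1|1|1|3|2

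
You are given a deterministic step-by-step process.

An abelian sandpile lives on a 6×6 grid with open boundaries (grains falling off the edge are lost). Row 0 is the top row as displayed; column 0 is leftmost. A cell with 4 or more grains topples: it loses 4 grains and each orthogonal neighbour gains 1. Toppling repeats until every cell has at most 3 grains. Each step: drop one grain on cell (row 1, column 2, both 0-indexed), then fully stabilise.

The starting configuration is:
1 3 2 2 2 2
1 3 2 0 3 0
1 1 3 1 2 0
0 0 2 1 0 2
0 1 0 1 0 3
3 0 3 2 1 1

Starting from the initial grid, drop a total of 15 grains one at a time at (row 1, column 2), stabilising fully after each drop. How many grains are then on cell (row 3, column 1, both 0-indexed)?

2

[0] 1 3 2 2 2 2
1 3 2 0 3 0
1 1 3 1 2 0
0 0 2 1 0 2
0 1 0 1 0 3
3 0 3 2 1 1
[1] 1 3 2 2 2 2
1 3 3 0 3 0
1 1 3 1 2 0
0 0 2 1 0 2
0 1 0 1 0 3
3 0 3 2 1 1
[2] 2 1 0 3 2 2
2 1 3 1 3 0
1 3 0 2 2 0
0 0 3 1 0 2
0 1 0 1 0 3
3 0 3 2 1 1
[3] 2 1 1 3 2 2
2 2 0 2 3 0
1 3 1 2 2 0
0 0 3 1 0 2
0 1 0 1 0 3
3 0 3 2 1 1
[4] 2 1 1 3 2 2
2 2 1 2 3 0
1 3 1 2 2 0
0 0 3 1 0 2
0 1 0 1 0 3
3 0 3 2 1 1
[5] 2 1 1 3 2 2
2 2 2 2 3 0
1 3 1 2 2 0
0 0 3 1 0 2
0 1 0 1 0 3
3 0 3 2 1 1
[6] 2 1 1 3 2 2
2 2 3 2 3 0
1 3 1 2 2 0
0 0 3 1 0 2
0 1 0 1 0 3
3 0 3 2 1 1
[7] 2 1 2 3 2 2
2 3 0 3 3 0
1 3 2 2 2 0
0 0 3 1 0 2
0 1 0 1 0 3
3 0 3 2 1 1
[8] 2 1 2 3 2 2
2 3 1 3 3 0
1 3 2 2 2 0
0 0 3 1 0 2
0 1 0 1 0 3
3 0 3 2 1 1
[9] 2 1 2 3 2 2
2 3 2 3 3 0
1 3 2 2 2 0
0 0 3 1 0 2
0 1 0 1 0 3
3 0 3 2 1 1
[10] 2 1 2 3 2 2
2 3 3 3 3 0
1 3 2 2 2 0
0 0 3 1 0 2
0 1 0 1 0 3
3 0 3 2 1 1
[11] 2 3 1 3 0 3
3 2 1 0 3 1
2 1 3 2 0 1
0 2 0 3 1 2
0 1 1 1 0 3
3 0 3 2 1 1
[12] 2 3 1 3 0 3
3 2 2 0 3 1
2 1 3 2 0 1
0 2 0 3 1 2
0 1 1 1 0 3
3 0 3 2 1 1
[13] 2 3 1 3 0 3
3 2 3 0 3 1
2 1 3 2 0 1
0 2 0 3 1 2
0 1 1 1 0 3
3 0 3 2 1 1
[14] 2 3 2 3 0 3
3 3 1 1 3 1
2 2 0 3 0 1
0 2 1 3 1 2
0 1 1 1 0 3
3 0 3 2 1 1
[15] 2 3 2 3 0 3
3 3 2 1 3 1
2 2 0 3 0 1
0 2 1 3 1 2
0 1 1 1 0 3
3 0 3 2 1 1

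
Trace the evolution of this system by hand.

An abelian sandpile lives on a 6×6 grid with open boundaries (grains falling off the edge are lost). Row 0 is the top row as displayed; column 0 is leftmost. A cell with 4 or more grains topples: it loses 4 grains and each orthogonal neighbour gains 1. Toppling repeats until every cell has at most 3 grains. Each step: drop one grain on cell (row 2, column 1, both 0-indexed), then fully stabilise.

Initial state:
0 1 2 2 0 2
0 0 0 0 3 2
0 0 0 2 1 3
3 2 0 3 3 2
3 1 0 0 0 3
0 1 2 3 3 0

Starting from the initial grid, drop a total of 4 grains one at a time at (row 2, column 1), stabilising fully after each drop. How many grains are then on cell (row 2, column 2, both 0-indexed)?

0) 0 1 2 2 0 2
0 0 0 0 3 2
0 0 0 2 1 3
3 2 0 3 3 2
3 1 0 0 0 3
0 1 2 3 3 0
1) 0 1 2 2 0 2
0 0 0 0 3 2
0 1 0 2 1 3
3 2 0 3 3 2
3 1 0 0 0 3
0 1 2 3 3 0
2) 0 1 2 2 0 2
0 0 0 0 3 2
0 2 0 2 1 3
3 2 0 3 3 2
3 1 0 0 0 3
0 1 2 3 3 0
3) 0 1 2 2 0 2
0 0 0 0 3 2
0 3 0 2 1 3
3 2 0 3 3 2
3 1 0 0 0 3
0 1 2 3 3 0
4) 0 1 2 2 0 2
0 1 0 0 3 2
1 0 1 2 1 3
3 3 0 3 3 2
3 1 0 0 0 3
0 1 2 3 3 0

1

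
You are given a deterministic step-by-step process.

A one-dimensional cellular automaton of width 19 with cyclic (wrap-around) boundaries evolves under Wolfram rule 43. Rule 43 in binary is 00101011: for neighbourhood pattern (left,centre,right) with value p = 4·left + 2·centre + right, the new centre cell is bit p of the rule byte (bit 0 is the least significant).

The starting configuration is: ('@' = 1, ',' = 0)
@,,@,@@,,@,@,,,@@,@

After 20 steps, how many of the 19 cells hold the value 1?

9

gen 0: @,,@,@@,,@,@,,,@@,@
gen 1: ,,@,@@,,@,@,,@@@,@@
gen 2: ,@,@@,,@,@,,@@,,@@,
gen 3: @,@@,,@,@,,@@,,@@,,
gen 4: ,@@,,@,@,,@@,,@@,,@
gen 5: @@,,@,@,,@@,,@@,,@,
gen 6: @,,@,@,,@@,,@@,,@,@
gen 7: ,,@,@,,@@,,@@,,@,@@
gen 8: ,@,@,,@@,,@@,,@,@@,
gen 9: @,@,,@@,,@@,,@,@@,,
gen 10: ,@,,@@,,@@,,@,@@,,@
gen 11: @,,@@,,@@,,@,@@,,@,
gen 12: ,,@@,,@@,,@,@@,,@,@
gen 13: ,@@,,@@,,@,@@,,@,@,
gen 14: @@,,@@,,@,@@,,@,@,,
gen 15: @,,@@,,@,@@,,@,@,,@
gen 16: ,,@@,,@,@@,,@,@,,@@
gen 17: ,@@,,@,@@,,@,@,,@@,
gen 18: @@,,@,@@,,@,@,,@@,,
gen 19: @,,@,@@,,@,@,,@@,,@
gen 20: ,,@,@@,,@,@,,@@,,@@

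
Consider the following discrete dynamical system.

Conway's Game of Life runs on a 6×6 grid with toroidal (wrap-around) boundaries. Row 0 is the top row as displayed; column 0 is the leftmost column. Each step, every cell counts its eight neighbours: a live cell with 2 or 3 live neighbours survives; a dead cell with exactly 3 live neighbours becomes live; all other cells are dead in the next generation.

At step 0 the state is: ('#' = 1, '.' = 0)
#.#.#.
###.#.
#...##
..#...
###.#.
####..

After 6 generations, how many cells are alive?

[0] #.#.#.
###.#.
#...##
..#...
###.#.
####..
[1] ....#.
..#.#.
#.#.#.
..#.#.
#....#
....#.
[2] ....##
.#..#.
..#.#.
#...#.
...###
....#.
[3] ...###
....#.
.#..#.
......
...#..
......
[4] ...###
......
......
......
......
...#..
[5] ...##.
....#.
......
......
......
...#..
[6] ...##.
...##.
......
......
......
...##.

6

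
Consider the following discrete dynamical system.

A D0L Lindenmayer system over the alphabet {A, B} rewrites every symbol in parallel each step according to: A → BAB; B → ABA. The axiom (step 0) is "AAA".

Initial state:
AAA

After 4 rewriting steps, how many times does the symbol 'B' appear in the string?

k=0  AAA
k=1  BABBABBAB
k=2  ABABABABAABABABABAABABABABA
k=3  BABABABABABABABABABABABABABBABABABABABABABABABABABABABBABABABABABABABABABABABABAB
k=4  ABABABABABABABABABABABABABABABABABABABABABABABABABABABABAB…BABABABABABABABABABABABABABABABABABABABABABABABABABABABABA  (len 243)

120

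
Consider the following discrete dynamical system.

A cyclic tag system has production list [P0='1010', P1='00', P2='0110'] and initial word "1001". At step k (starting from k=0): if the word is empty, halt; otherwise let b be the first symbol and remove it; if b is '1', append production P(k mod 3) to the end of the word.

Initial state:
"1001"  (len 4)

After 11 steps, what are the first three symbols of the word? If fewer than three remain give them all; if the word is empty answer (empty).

step 0: "1001"  (len 4)
step 1: "0011010"  (len 7)
step 2: "011010"  (len 6)
step 3: "11010"  (len 5)
step 4: "10101010"  (len 8)
step 5: "010101000"  (len 9)
step 6: "10101000"  (len 8)
step 7: "01010001010"  (len 11)
step 8: "1010001010"  (len 10)
step 9: "0100010100110"  (len 13)
step 10: "100010100110"  (len 12)
step 11: "0001010011000"  (len 13)

000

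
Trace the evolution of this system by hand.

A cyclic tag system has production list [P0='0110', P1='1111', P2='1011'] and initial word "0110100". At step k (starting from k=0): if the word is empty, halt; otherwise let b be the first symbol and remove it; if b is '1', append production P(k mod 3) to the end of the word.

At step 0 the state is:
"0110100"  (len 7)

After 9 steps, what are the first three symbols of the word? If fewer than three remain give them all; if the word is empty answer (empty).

0) "0110100"  (len 7)
1) "110100"  (len 6)
2) "101001111"  (len 9)
3) "010011111011"  (len 12)
4) "10011111011"  (len 11)
5) "00111110111111"  (len 14)
6) "0111110111111"  (len 13)
7) "111110111111"  (len 12)
8) "111101111111111"  (len 15)
9) "111011111111111011"  (len 18)

111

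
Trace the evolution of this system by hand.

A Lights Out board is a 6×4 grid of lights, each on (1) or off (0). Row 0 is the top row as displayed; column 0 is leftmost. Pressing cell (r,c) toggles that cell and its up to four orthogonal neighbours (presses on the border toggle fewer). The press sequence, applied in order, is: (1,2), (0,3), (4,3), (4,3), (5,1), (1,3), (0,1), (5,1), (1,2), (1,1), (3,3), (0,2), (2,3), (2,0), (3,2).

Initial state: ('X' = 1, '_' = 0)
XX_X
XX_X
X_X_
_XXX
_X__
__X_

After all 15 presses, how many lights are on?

12

t=0: XX_X
XX_X
X_X_
_XXX
_X__
__X_
t=1: XXXX
X_X_
X___
_XXX
_X__
__X_
t=2: XX__
X_XX
X___
_XXX
_X__
__X_
t=3: XX__
X_XX
X___
_XX_
_XXX
__XX
t=4: XX__
X_XX
X___
_XXX
_X__
__X_
t=5: XX__
X_XX
X___
_XXX
____
XX__
t=6: XX_X
X___
X__X
_XXX
____
XX__
t=7: __XX
XX__
X__X
_XXX
____
XX__
t=8: __XX
XX__
X__X
_XXX
_X__
__X_
t=9: ___X
X_XX
X_XX
_XXX
_X__
__X_
t=10: _X_X
_X_X
XXXX
_XXX
_X__
__X_
t=11: _X_X
_X_X
XXX_
_X__
_X_X
__X_
t=12: __X_
_XXX
XXX_
_X__
_X_X
__X_
t=13: __X_
_XX_
XX_X
_X_X
_X_X
__X_
t=14: __X_
XXX_
___X
XX_X
_X_X
__X_
t=15: __X_
XXX_
__XX
X_X_
_XXX
__X_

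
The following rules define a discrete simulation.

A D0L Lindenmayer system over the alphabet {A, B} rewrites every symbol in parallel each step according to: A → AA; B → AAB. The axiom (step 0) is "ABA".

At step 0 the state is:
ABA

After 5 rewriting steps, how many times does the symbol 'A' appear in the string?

step 0: ABA
step 1: AAAABAA
step 2: AAAAAAAAAABAAAA
step 3: AAAAAAAAAAAAAAAAAAAAAABAAAAAAAA
step 4: AAAAAAAAAAAAAAAAAAAAAAAAAAAAAAAAAAAAAAAAAAAAAABAAAAAAAAAAAAAAAA
step 5: AAAAAAAAAAAAAAAAAAAAAAAAAAAAAAAAAAAAAAAAAAAAAAAAAAAAAAAAAA…AAAAAAAAAAAAAAAAAAAAAAAAABAAAAAAAAAAAAAAAAAAAAAAAAAAAAAAAA  (len 127)

126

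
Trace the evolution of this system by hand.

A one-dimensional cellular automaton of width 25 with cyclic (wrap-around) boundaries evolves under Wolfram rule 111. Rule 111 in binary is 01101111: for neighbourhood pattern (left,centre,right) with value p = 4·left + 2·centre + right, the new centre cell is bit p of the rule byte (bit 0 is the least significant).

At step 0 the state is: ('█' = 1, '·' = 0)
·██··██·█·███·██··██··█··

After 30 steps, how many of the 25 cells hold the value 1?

17

step 0: ·██··██·█·███·██··██··█··
step 1: ███·███████·████·███·██·█
step 2: ··███·····███··███·██████
step 3: ·██·█·█████·█·██·███····█
step 4: ███████···████████·█·████
step 5: ······█·███······█████···
step 6: █████████·█·██████···█·██
step 7: ········█████····█·█████·
step 8: █████████···█·██████···█·
step 9: █·······█·█████····█·████
step 10: █·█████████···█·██████···
step 11: ███·······█·█████····█·██
step 12: ··█·█████████···█·██████·
step 13: █████·······█·█████····█·
step 14: █···█·█████████···█·█████
step 15: █·█████·······█·█████····
step 16: ███···█·█████████···█·███
step 17: ··█·█████·······█·█████··
step 18: █████···█·█████████···█·█
step 19: ····█·█████·······█·█████
step 20: ·██████···█·█████████···█
step 21: ██····█·█████·······█·███
step 22: ·█·██████···█·█████████··
step 23: ████····█·█████·······█·█
step 24: ···█·██████···█·█████████
step 25: ·█████····█·█████·······█
step 26: ██···█·██████···█·███████
step 27: ·█·█████····█·█████······
step 28: ████···█·██████···█·█████
step 29: ···█·█████····█·█████····
step 30: ██████···█·██████···█·███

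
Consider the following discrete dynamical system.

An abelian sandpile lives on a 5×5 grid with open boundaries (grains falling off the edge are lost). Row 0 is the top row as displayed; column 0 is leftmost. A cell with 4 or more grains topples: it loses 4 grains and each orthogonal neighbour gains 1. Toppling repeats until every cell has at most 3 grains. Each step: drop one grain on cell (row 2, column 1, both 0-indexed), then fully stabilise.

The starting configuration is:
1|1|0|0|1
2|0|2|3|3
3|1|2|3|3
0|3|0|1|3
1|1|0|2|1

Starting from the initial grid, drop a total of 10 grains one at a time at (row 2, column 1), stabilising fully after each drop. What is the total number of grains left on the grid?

gen 0: 1|1|0|0|1
2|0|2|3|3
3|1|2|3|3
0|3|0|1|3
1|1|0|2|1
gen 1: 1|1|0|0|1
2|0|2|3|3
3|2|2|3|3
0|3|0|1|3
1|1|0|2|1
gen 2: 1|1|0|0|1
2|0|2|3|3
3|3|2|3|3
0|3|0|1|3
1|1|0|2|1
gen 3: 1|1|0|0|1
3|1|2|3|3
0|2|3|3|3
2|0|1|1|3
1|2|0|2|1
gen 4: 1|1|0|0|1
3|1|2|3|3
0|3|3|3|3
2|0|1|1|3
1|2|0|2|1
gen 5: 1|1|1|1|2
3|3|0|2|1
1|1|2|2|2
2|1|2|3|0
1|2|0|2|2
gen 6: 1|1|1|1|2
3|3|0|2|1
1|2|2|2|2
2|1|2|3|0
1|2|0|2|2
gen 7: 1|1|1|1|2
3|3|0|2|1
1|3|2|2|2
2|1|2|3|0
1|2|0|2|2
gen 8: 2|2|1|1|2
0|1|1|2|1
3|1|3|2|2
2|2|2|3|0
1|2|0|2|2
gen 9: 2|2|1|1|2
0|1|1|2|1
3|2|3|2|2
2|2|2|3|0
1|2|0|2|2
gen 10: 2|2|1|1|2
0|1|1|2|1
3|3|3|2|2
2|2|2|3|0
1|2|0|2|2

42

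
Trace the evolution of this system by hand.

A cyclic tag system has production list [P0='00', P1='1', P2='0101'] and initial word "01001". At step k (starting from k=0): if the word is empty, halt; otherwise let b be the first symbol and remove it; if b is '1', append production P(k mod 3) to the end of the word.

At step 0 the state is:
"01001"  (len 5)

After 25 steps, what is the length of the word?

8

gen 0: "01001"  (len 5)
gen 1: "1001"  (len 4)
gen 2: "0011"  (len 4)
gen 3: "011"  (len 3)
gen 4: "11"  (len 2)
gen 5: "11"  (len 2)
gen 6: "10101"  (len 5)
gen 7: "010100"  (len 6)
gen 8: "10100"  (len 5)
gen 9: "01000101"  (len 8)
gen 10: "1000101"  (len 7)
gen 11: "0001011"  (len 7)
gen 12: "001011"  (len 6)
gen 13: "01011"  (len 5)
gen 14: "1011"  (len 4)
gen 15: "0110101"  (len 7)
gen 16: "110101"  (len 6)
gen 17: "101011"  (len 6)
gen 18: "010110101"  (len 9)
gen 19: "10110101"  (len 8)
gen 20: "01101011"  (len 8)
gen 21: "1101011"  (len 7)
gen 22: "10101100"  (len 8)
gen 23: "01011001"  (len 8)
gen 24: "1011001"  (len 7)
gen 25: "01100100"  (len 8)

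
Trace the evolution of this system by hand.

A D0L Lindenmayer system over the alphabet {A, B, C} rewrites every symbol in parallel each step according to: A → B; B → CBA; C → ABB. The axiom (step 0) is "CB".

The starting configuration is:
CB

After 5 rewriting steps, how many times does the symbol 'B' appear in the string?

99

k=0  CB
k=1  ABBCBA
k=2  BCBACBAABBCBAB
k=3  CBAABBCBABABBCBABBCBACBAABBCBABCBA
k=4  ABBCBABBCBACBAABBCBABCBABCBACBAABBCBABCBACBAABBCBABABBCBABBCBACBAABBCBABCBAABBCBAB
k=5  BCBACBAABBCBABCBACBAABBCBABABBCBABBCBACBAABBCBABCBAABBCBAB…CBAABBCBABABBCBABBCBACBAABBCBABCBAABBCBABBCBACBAABBCBABCBA  (len 198)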